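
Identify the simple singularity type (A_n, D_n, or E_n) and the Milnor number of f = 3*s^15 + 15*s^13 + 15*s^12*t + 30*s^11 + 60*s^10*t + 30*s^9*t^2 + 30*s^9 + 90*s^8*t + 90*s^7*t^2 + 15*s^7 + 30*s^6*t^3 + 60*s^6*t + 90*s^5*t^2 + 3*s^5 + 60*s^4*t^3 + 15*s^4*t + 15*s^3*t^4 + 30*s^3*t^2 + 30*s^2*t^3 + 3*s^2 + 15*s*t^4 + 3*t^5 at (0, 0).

Type A4, Milnor number mu = 4.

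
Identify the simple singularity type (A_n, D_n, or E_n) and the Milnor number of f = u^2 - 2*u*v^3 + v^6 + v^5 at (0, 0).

Type A4, Milnor number mu = 4.

The Hessian of f at 0 is [[2, 0], [0, 0]] with rank 1, so corank 1. A Groebner basis of the Jacobian ideal J(f) in C{u,v} is {-u + v^3, u^2, u*v}; counting standard monomials gives mu = 4. Corank 1: A-series; mu = 4 gives A_4.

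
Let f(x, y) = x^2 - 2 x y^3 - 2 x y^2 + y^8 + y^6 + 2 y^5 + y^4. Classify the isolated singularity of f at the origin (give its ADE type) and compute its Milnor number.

Type A_{7}, Milnor number mu = 7.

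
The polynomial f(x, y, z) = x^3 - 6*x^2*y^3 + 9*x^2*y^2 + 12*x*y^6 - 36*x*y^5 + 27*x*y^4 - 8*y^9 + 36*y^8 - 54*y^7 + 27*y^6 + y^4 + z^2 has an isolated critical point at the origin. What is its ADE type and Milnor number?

The Hessian of f at 0 has rank 1. Corank 2; j^3 = x^3 is a perfect cube, so E-series; the 4-jet and mu = 6 give E_6.

Type E_{6}, Milnor number mu = 6.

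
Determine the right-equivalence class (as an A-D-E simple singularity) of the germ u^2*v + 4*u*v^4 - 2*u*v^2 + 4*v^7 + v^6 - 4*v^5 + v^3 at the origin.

D7

The Hessian of f at 0 has rank 0. Corank 2; j^3 = v*(u - v)^2 has shape L^2 M (L != M), so D-series; mu = 7 gives D_7.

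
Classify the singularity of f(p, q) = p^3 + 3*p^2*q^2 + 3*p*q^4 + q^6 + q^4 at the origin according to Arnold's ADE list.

E_6

The Hessian of f at 0 is [[0, 0], [0, 0]] with rank 0, so corank 2. A Groebner basis of the Jacobian ideal J(f) in C{p,q} is {p^3, p^2*q, p^2/2 + p*q^2, q^3}; counting standard monomials gives mu = 6. Corank 2; j^3 = p^3 is a perfect cube, so E-series; the 4-jet and mu = 6 give E_6.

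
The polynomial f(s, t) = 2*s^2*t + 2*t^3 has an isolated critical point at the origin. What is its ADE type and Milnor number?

Type D4, Milnor number mu = 4.

The Hessian of f at 0 is [[0, 0], [0, 0]] with rank 0, so corank 2. A Groebner basis of the Jacobian ideal J(f) in C{s,t} is {t^3, s^2 + 3*t^2, s*t}; counting standard monomials gives mu = 4. Corank 2; j^3 = 2*t*(s^2 + t^2) splits into three distinct lines over C (the quadratic factor has nonzero discriminant), so D_4.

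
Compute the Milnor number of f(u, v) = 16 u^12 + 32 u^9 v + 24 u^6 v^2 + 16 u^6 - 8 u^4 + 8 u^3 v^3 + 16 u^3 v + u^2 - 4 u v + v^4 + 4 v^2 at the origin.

The Hessian of f at 0 is [[2, -4], [-4, 8]] with rank 1, so corank 1. A Groebner basis of the Jacobian ideal J(f) in C{u,v} is {v^3, u - 2*v}; counting standard monomials gives mu = 3. Corank 1: A-series; mu = 3 gives A_3.

3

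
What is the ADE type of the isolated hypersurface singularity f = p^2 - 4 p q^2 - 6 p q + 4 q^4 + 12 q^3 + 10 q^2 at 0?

The Hessian of f at 0 is [[2, -6], [-6, 20]] with rank 2, so corank 0. A Groebner basis of the Jacobian ideal J(f) in C{p,q} is {p, q}; counting standard monomials gives mu = 1. Corank 0: nondegenerate Morse point, so A_1.

A1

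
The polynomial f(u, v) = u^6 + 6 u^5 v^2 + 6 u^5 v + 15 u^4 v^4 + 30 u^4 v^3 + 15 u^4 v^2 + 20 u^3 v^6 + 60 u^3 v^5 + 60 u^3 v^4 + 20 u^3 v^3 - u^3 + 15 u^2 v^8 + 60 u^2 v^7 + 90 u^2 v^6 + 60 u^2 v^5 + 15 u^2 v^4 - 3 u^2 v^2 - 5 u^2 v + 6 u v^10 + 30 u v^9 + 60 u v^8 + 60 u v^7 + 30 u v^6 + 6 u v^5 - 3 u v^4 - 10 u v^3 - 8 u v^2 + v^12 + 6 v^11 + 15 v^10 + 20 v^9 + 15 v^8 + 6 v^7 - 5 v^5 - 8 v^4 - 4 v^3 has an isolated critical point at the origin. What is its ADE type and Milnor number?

Type D_7, Milnor number mu = 7.

The Hessian of f at 0 is [[0, 0], [0, 0]] with rank 0, so corank 2. A Groebner basis of the Jacobian ideal J(f) in C{u,v} is {-u^2 - 3*u*v + v^4 + v^3 - 2*v^2, u^3 + 12*u^2 + 35*u*v - 5*v^3 + 22*v^2, u^2*v - 4*u^2 - 71*u*v/6 + v^3/6 - 23*v^2/3, u^2 + u*v^2 + 3*u*v + v^3 + 2*v^2}; counting standard monomials gives mu = 7. Corank 2; j^3 = -(u + v)*(u + 2*v)^2 has shape L^2 M (L != M), so D-series; mu = 7 gives D_7.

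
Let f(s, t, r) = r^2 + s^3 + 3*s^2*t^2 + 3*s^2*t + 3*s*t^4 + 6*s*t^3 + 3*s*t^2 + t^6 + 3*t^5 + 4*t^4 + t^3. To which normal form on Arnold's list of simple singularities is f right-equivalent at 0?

The Hessian of f at 0 has rank 1. Corank 2; j^3 = (s + t)^3 is a perfect cube, so E-series; the 4-jet and mu = 6 give E_6.

E_6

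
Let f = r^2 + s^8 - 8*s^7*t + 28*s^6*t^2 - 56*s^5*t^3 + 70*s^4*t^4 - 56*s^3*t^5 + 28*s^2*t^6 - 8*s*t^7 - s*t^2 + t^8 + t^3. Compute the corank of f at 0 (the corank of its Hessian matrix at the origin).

2

The Hessian at 0 is [[0, 0, 0], [0, 0, 0], [0, 0, 2]] of rank 1; hence corank 2.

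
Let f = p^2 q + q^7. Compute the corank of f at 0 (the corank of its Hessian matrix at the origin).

2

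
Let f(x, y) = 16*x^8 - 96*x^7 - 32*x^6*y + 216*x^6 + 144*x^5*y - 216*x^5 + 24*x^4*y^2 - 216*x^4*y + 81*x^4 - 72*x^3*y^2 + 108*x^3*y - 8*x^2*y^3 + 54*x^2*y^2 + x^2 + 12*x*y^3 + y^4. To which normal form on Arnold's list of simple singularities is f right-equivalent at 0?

The Hessian of f at 0 has rank 1. Corank 1: A-series; mu = 3 gives A_3.

A3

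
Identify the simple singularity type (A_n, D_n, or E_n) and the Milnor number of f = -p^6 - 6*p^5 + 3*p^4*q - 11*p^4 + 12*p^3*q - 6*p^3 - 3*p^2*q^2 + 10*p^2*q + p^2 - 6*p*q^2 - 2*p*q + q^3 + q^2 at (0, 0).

The Hessian of f at 0 has rank 1. Corank 1: A-series; mu = 2 gives A_2.

Type A2, Milnor number mu = 2.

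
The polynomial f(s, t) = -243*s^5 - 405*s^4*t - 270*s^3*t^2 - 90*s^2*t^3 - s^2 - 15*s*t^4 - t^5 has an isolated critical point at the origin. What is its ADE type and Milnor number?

The Hessian of f at 0 has rank 1. Corank 1: A-series; mu = 4 gives A_4.

Type A_{4}, Milnor number mu = 4.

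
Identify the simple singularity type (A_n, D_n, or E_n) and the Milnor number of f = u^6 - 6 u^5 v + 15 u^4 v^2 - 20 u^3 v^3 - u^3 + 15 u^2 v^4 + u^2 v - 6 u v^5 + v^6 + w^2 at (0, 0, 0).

The Hessian of f at 0 is [[0, 0, 0], [0, 0, 0], [0, 0, 2]] with rank 1, so corank 2. A Groebner basis of the Jacobian ideal J(f) in C{u,v,w} is {u*v/6 + v^5, u*v^2, u^2 - u*v, w}; counting standard monomials gives mu = 7. Corank 2; j^3 = -u^2*(u - v) has shape L^2 M (L != M), so D-series; mu = 7 gives D_7.

Type D7, Milnor number mu = 7.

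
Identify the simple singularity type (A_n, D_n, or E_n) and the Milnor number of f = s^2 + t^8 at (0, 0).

Type A_7, Milnor number mu = 7.

The Hessian of f at 0 has rank 1. Corank 1: A-series; mu = 7 gives A_7.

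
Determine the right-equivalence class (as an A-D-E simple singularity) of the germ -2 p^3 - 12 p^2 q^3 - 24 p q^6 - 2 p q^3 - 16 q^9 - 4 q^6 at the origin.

The Hessian of f at 0 has rank 0. Corank 2; j^3 = -2*p^3 is a perfect cube, so E-series; the 4-jet and mu = 7 give E_7.

E7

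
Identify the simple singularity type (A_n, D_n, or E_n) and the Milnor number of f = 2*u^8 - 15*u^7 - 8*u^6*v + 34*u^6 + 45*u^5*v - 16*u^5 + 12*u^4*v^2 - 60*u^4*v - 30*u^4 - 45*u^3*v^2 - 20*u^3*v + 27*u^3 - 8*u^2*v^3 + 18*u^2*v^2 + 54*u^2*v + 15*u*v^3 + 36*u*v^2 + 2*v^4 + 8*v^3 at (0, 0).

Type E7, Milnor number mu = 7.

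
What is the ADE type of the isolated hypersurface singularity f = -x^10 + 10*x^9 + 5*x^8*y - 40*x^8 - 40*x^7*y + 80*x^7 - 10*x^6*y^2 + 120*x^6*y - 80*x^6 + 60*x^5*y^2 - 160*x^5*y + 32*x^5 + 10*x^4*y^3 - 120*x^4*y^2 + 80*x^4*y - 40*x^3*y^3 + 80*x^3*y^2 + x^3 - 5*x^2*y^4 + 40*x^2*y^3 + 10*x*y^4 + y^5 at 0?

E8

The Hessian of f at 0 is [[0, 0], [0, 0]] with rank 0, so corank 2. A Groebner basis of the Jacobian ideal J(f) in C{x,y} is {y^5, x*y^3 + y^4/8, x^2}; counting standard monomials gives mu = 8. Corank 2; j^3 = x^3 is a perfect cube, so E-series; the 5-jet and mu = 8 give E_8.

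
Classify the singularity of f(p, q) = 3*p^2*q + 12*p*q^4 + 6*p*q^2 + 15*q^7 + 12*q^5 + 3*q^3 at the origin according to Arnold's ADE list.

D_8

The Hessian of f at 0 has rank 0. Corank 2; j^3 = 3*q*(p + q)^2 has shape L^2 M (L != M), so D-series; mu = 8 gives D_8.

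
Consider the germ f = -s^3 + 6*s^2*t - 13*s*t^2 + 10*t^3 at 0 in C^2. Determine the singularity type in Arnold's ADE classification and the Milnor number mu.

Type D4, Milnor number mu = 4.

The Hessian of f at 0 is [[0, 0], [0, 0]] with rank 0, so corank 2. A Groebner basis of the Jacobian ideal J(f) in C{s,t} is {t^3, s^2 - 11*t^2/3, s*t - 2*t^2}; counting standard monomials gives mu = 4. Corank 2; j^3 = -(s - 2*t)*(s^2 - 4*s*t + 5*t^2) splits into three distinct lines over C (the quadratic factor has nonzero discriminant), so D_4.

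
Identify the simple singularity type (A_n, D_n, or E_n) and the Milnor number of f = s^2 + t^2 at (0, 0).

Type A1, Milnor number mu = 1.

The Hessian of f at 0 has rank 2. Corank 0: nondegenerate Morse point, so A_1.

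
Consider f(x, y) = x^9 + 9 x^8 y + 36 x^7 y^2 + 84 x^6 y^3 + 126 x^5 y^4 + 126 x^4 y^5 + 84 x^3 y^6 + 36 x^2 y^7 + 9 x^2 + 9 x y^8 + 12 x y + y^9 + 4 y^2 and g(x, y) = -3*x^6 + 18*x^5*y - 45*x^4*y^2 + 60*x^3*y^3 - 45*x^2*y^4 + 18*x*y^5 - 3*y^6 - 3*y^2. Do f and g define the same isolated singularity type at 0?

No.

The Hessian of f at 0 has rank 1. Corank 1: A-series; mu = 8 gives A_8. The Hessian of g at 0 has rank 1. Corank 1: A-series; mu = 5 gives A_5. f is A_8 but g is A_5, hence not right-equivalent.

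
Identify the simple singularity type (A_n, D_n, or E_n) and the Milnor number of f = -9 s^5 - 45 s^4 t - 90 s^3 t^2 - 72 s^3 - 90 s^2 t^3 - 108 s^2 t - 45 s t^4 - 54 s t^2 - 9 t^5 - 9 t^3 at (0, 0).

The Hessian of f at 0 is [[0, 0], [0, 0]] with rank 0, so corank 2. A Groebner basis of the Jacobian ideal J(f) in C{s,t} is {t^5, s*t^3 + 5*t^4/8, s^2 + s*t + t^2/4}; counting standard monomials gives mu = 8. Corank 2; j^3 = -9*(2*s + t)^3 is a perfect cube, so E-series; the 5-jet and mu = 8 give E_8.

Type E_8, Milnor number mu = 8.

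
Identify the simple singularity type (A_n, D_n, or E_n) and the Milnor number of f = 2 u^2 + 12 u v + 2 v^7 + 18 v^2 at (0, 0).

The Hessian of f at 0 has rank 1. Corank 1: A-series; mu = 6 gives A_6.

Type A_6, Milnor number mu = 6.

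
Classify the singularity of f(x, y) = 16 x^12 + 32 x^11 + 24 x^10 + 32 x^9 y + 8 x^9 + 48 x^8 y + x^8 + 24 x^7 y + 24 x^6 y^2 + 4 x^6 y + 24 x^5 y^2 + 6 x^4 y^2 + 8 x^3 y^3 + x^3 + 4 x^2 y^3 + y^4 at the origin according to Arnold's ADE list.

E_6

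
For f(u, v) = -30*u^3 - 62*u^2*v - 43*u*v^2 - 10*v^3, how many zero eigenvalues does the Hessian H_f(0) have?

2

The Hessian at 0 is [[0, 0], [0, 0]] of rank 0; hence corank 2.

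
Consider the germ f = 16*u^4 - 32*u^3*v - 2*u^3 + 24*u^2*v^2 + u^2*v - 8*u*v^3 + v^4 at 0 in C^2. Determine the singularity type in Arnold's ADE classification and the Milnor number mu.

Type D_{5}, Milnor number mu = 5.

The Hessian of f at 0 is [[0, 0], [0, 0]] with rank 0, so corank 2. A Groebner basis of the Jacobian ideal J(f) in C{u,v} is {u*v^2, u*v/8 + v^3, u^2 - u*v/2}; counting standard monomials gives mu = 5. Corank 2; j^3 = -u^2*(2*u - v) has shape L^2 M (L != M), so D-series; mu = 5 gives D_5.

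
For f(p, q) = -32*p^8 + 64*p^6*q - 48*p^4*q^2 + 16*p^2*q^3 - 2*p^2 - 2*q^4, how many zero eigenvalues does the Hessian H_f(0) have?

1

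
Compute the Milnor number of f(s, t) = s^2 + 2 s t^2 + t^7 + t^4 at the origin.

The Hessian of f at 0 is [[2, 0], [0, 0]] with rank 1, so corank 1. A Groebner basis of the Jacobian ideal J(f) in C{s,t} is {s^3, s + t^2}; counting standard monomials gives mu = 6. Corank 1: A-series; mu = 6 gives A_6.

6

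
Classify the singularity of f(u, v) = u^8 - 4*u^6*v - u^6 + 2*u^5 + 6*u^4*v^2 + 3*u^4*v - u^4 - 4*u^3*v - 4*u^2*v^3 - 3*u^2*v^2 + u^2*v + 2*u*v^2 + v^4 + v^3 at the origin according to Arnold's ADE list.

The Hessian of f at 0 is [[0, 0], [0, 0]] with rank 0, so corank 2. A Groebner basis of the Jacobian ideal J(f) in C{u,v} is {u*v^2 + u*v + v^2, -u*v + v^3 - v^2, u^2 + 6*u*v + 5*v^2}; counting standard monomials gives mu = 5. Corank 2; j^3 = v*(u + v)^2 has shape L^2 M (L != M), so D-series; mu = 5 gives D_5.

D_5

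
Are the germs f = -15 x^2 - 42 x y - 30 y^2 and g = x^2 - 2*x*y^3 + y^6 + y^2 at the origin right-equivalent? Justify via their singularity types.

The Hessian of f at 0 is [[-30, -42], [-42, -60]] with rank 2, so corank 0. A Groebner basis of the Jacobian ideal J(f) in C{x,y} is {x, y}; counting standard monomials gives mu = 1. Corank 0: nondegenerate Morse point, so A_1. The Hessian of g at 0 is [[2, 0], [0, 2]] with rank 2, so corank 0. A Groebner basis of the Jacobian ideal J(g) in C{x,y} is {x, y}; counting standard monomials gives mu = 1. Corank 0: nondegenerate Morse point, so A_1. Both have type A_1, hence right-equivalent.

Yes.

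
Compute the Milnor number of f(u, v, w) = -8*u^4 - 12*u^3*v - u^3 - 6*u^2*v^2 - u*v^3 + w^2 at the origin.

The Hessian of f at 0 has rank 1. Corank 2; j^3 = -u^3 is a perfect cube, so E-series; the 4-jet and mu = 7 give E_7.

7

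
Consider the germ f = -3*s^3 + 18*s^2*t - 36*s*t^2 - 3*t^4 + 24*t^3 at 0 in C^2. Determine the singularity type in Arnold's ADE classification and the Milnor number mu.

Type E_6, Milnor number mu = 6.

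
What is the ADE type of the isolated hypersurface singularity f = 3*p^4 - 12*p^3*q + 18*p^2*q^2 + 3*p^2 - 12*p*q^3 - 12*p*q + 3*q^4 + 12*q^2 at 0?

The Hessian of f at 0 has rank 1. Corank 1: A-series; mu = 3 gives A_3.

A_{3}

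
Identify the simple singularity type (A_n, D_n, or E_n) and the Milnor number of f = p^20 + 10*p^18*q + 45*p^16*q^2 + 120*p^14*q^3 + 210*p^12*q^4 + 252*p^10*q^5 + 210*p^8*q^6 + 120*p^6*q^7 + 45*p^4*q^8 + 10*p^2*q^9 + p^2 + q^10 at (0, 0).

Type A9, Milnor number mu = 9.

The Hessian of f at 0 is [[2, 0], [0, 0]] with rank 1, so corank 1. A Groebner basis of the Jacobian ideal J(f) in C{p,q} is {q^9, p}; counting standard monomials gives mu = 9. Corank 1: A-series; mu = 9 gives A_9.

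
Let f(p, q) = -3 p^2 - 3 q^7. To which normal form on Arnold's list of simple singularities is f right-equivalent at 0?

A_6

The Hessian of f at 0 has rank 1. Corank 1: A-series; mu = 6 gives A_6.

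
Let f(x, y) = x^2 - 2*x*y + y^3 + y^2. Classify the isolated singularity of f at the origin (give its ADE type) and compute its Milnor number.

The Hessian of f at 0 has rank 1. Corank 1: A-series; mu = 2 gives A_2.

Type A_2, Milnor number mu = 2.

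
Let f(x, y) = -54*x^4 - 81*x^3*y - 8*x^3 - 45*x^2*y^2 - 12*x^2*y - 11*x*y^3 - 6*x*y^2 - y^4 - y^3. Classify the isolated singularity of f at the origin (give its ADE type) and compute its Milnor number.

Type E_{7}, Milnor number mu = 7.

The Hessian of f at 0 is [[0, 0], [0, 0]] with rank 0, so corank 2. A Groebner basis of the Jacobian ideal J(f) in C{x,y} is {256*x^2/3 + 256*x*y/3 + y^4 - 8*y^3/9 + 64*y^2/3, x^3 + 20*x^2/3 + 20*x*y/3 + y^3/18 + 5*y^2/3, x^2*y - 88*x^2/9 - 88*x*y/9 - 4*y^3/27 - 22*y^2/9, 32*x^2/3 + x*y^2 + 32*x*y/3 + 7*y^3/18 + 8*y^2/3}; counting standard monomials gives mu = 7. Corank 2; j^3 = -(2*x + y)^3 is a perfect cube, so E-series; the 4-jet and mu = 7 give E_7.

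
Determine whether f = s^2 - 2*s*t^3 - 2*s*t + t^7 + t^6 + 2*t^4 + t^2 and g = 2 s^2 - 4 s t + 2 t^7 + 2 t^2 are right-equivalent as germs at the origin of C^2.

Yes.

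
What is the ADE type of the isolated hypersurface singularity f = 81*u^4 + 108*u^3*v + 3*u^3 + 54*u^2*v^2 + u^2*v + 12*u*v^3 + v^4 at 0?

D5

The Hessian of f at 0 is [[0, 0], [0, 0]] with rank 0, so corank 2. A Groebner basis of the Jacobian ideal J(f) in C{u,v} is {u*v^2, -u*v/12 + v^3, u^2 + u*v/3}; counting standard monomials gives mu = 5. Corank 2; j^3 = u^2*(3*u + v) has shape L^2 M (L != M), so D-series; mu = 5 gives D_5.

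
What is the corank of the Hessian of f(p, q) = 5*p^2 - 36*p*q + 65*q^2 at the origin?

The Hessian at 0 is [[10, -36], [-36, 130]] of rank 2; hence corank 0.

0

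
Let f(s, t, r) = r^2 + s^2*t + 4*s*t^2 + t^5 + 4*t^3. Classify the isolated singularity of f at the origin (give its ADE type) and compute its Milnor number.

Type D_{6}, Milnor number mu = 6.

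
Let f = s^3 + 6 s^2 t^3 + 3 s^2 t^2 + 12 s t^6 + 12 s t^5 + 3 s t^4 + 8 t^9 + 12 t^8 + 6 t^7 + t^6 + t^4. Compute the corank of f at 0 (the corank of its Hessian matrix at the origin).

The Hessian at 0 is [[0, 0], [0, 0]] of rank 0; hence corank 2.

2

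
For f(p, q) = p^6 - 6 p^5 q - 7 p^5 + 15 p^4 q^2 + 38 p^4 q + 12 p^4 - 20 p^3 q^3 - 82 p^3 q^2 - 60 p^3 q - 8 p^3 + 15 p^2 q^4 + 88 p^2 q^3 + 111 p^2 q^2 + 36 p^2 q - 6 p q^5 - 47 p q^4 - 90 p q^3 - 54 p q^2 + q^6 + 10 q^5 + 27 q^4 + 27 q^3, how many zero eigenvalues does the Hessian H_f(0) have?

The Hessian at 0 is [[0, 0], [0, 0]] of rank 0; hence corank 2.

2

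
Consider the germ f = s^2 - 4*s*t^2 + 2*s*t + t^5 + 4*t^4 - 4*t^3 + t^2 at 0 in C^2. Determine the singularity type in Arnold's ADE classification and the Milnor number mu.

The Hessian of f at 0 has rank 1. Corank 1: A-series; mu = 4 gives A_4.

Type A_4, Milnor number mu = 4.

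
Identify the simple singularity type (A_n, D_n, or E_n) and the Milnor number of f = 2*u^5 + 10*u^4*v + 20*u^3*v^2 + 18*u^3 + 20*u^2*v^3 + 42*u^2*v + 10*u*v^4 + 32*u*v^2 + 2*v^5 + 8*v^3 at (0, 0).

The Hessian of f at 0 has rank 0. Corank 2; j^3 = 2*(u + v)*(3*u + 2*v)^2 has shape L^2 M (L != M), so D-series; mu = 6 gives D_6.

Type D6, Milnor number mu = 6.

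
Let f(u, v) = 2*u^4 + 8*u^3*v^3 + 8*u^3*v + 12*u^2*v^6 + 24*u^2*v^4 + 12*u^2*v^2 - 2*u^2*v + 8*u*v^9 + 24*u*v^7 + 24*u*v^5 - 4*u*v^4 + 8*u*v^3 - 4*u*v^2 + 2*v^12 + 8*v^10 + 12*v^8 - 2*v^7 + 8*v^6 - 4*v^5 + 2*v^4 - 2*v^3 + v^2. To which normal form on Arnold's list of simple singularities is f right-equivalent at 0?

A_{3}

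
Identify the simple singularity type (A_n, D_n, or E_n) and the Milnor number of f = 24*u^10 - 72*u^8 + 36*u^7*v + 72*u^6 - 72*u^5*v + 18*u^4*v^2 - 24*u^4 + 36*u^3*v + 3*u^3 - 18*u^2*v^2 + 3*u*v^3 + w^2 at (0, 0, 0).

Type E7, Milnor number mu = 7.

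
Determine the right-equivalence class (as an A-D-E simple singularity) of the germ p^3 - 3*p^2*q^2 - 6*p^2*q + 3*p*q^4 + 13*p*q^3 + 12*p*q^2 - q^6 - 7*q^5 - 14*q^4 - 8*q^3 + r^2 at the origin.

E_7

The Hessian of f at 0 has rank 1. Corank 2; j^3 = (p - 2*q)^3 is a perfect cube, so E-series; the 4-jet and mu = 7 give E_7.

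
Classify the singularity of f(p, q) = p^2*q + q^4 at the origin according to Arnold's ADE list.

D_{5}

The Hessian of f at 0 is [[0, 0], [0, 0]] with rank 0, so corank 2. A Groebner basis of the Jacobian ideal J(f) in C{p,q} is {p^3, p^2/4 + q^3, p*q}; counting standard monomials gives mu = 5. Corank 2; j^3 = p^2*q has shape L^2 M (L != M), so D-series; mu = 5 gives D_5.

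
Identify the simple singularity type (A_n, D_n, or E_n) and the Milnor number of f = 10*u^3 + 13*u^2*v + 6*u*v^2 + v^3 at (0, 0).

Type D4, Milnor number mu = 4.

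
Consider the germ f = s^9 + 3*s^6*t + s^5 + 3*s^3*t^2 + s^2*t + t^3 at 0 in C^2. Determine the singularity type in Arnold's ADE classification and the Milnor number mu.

The Hessian of f at 0 has rank 0. Corank 2; j^3 = t*(s^2 + t^2) splits into three distinct lines over C (the quadratic factor has nonzero discriminant), so D_4.

Type D4, Milnor number mu = 4.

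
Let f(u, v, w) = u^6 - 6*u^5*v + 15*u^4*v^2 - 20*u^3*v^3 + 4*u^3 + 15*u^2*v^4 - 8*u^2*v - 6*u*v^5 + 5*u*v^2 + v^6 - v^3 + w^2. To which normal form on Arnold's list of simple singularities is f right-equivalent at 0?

D7

The Hessian of f at 0 is [[0, 0, 0], [0, 0, 0], [0, 0, 2]] with rank 1, so corank 2. A Groebner basis of the Jacobian ideal J(f) in C{u,v,w} is {-32*u*v/3 + v^5 + 16*v^2/3, u*v^2 - v^3/2, u^2 - 3*u*v/2 + v^2/2, w}; counting standard monomials gives mu = 7. Corank 2; j^3 = (u - v)*(2*u - v)^2 has shape L^2 M (L != M), so D-series; mu = 7 gives D_7.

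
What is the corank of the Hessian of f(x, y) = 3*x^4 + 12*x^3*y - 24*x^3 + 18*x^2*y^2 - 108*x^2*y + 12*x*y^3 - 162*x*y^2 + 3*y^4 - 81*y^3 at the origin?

The Hessian at 0 is [[0, 0], [0, 0]] of rank 0; hence corank 2.

2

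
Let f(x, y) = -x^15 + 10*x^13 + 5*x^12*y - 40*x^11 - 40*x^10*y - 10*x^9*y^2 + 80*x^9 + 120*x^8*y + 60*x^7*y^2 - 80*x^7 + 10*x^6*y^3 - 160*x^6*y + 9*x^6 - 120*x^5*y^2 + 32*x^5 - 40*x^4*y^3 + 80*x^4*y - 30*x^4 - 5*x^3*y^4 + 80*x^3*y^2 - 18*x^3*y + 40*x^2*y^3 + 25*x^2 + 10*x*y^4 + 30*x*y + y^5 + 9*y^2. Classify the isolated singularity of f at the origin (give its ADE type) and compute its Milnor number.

Type A_{4}, Milnor number mu = 4.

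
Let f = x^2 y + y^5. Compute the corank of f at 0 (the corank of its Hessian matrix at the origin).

2

The Hessian at 0 is [[0, 0], [0, 0]] of rank 0; hence corank 2.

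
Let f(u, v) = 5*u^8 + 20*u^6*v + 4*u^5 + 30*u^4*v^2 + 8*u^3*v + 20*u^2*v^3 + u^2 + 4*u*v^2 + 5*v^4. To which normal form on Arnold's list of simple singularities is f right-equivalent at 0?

A_3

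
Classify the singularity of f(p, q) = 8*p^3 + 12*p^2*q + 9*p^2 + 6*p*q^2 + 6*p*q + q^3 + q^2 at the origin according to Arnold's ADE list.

A_2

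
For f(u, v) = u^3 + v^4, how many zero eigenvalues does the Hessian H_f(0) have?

Hessian at 0 has rank 0.

2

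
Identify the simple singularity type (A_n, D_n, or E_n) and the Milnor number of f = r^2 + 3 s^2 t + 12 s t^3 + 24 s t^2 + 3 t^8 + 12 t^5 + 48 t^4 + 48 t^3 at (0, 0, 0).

Type D9, Milnor number mu = 9.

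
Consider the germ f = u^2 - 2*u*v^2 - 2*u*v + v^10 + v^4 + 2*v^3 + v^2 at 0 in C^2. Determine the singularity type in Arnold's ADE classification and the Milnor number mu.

Type A_9, Milnor number mu = 9.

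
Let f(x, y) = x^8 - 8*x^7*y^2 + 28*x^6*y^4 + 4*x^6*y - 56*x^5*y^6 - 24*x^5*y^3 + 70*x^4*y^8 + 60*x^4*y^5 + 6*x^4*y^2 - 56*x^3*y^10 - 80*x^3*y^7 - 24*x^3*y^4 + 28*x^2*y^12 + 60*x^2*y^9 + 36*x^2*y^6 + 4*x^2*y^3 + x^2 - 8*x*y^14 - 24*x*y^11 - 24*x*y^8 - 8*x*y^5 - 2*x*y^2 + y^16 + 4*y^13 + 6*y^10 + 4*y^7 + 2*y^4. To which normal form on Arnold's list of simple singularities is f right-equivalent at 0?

A_3

The Hessian of f at 0 is [[2, 0], [0, 0]] with rank 1, so corank 1. A Groebner basis of the Jacobian ideal J(f) in C{x,y} is {x^2, x*y, -x + y^2}; counting standard monomials gives mu = 3. Corank 1: A-series; mu = 3 gives A_3.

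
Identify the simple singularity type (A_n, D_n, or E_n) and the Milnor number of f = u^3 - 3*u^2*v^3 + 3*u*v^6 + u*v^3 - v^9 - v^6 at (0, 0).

Type E_{7}, Milnor number mu = 7.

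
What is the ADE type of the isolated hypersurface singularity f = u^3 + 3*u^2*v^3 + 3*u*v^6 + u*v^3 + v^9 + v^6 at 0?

E_7

The Hessian of f at 0 has rank 0. Corank 2; j^3 = u^3 is a perfect cube, so E-series; the 4-jet and mu = 7 give E_7.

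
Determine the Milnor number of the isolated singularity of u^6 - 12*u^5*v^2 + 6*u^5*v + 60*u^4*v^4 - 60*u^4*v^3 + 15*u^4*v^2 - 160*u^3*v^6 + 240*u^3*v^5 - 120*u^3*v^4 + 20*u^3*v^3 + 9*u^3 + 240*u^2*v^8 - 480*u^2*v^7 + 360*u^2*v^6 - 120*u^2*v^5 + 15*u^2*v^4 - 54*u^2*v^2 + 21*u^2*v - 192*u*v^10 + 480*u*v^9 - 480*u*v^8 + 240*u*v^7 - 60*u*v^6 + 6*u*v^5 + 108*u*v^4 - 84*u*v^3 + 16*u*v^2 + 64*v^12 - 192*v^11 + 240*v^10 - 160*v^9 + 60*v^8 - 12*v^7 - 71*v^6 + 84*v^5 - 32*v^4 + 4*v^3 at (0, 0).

7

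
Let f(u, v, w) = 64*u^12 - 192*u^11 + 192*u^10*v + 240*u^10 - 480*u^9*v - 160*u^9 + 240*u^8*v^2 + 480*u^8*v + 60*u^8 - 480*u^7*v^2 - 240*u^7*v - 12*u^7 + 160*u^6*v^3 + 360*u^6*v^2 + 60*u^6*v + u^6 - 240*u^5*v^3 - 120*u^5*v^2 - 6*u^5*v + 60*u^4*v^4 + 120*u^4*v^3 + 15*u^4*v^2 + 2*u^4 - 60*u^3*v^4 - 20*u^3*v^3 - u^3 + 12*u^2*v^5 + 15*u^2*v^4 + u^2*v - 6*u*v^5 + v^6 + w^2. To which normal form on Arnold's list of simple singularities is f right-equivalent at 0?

D_{7}

The Hessian of f at 0 has rank 1. Corank 2; j^3 = -u^2*(u - v) has shape L^2 M (L != M), so D-series; mu = 7 gives D_7.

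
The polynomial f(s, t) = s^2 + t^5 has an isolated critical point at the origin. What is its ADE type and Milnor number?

Type A4, Milnor number mu = 4.

The Hessian of f at 0 is [[2, 0], [0, 0]] with rank 1, so corank 1. A Groebner basis of the Jacobian ideal J(f) in C{s,t} is {t^4, s}; counting standard monomials gives mu = 4. Corank 1: A-series; mu = 4 gives A_4.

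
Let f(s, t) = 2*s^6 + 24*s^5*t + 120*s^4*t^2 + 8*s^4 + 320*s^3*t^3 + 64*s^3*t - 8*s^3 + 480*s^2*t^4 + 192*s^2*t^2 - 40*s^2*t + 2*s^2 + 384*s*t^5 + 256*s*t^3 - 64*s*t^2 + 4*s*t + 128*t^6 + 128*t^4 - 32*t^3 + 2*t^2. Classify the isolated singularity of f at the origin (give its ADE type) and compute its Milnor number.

The Hessian of f at 0 is [[4, 4], [4, 4]] with rank 1, so corank 1. A Groebner basis of the Jacobian ideal J(f) in C{s,t} is {s*t^2 + 7*s*t/2 - 3*s/4 + 5*t^2 - 3*t/4, -5*s*t/2 + s/2 + t^3 - 7*t^2/2 + t/2, s^2 + 4*s*t - s/2 + 4*t^2 - t/2}; counting standard monomials gives mu = 5. Corank 1: A-series; mu = 5 gives A_5.

Type A5, Milnor number mu = 5.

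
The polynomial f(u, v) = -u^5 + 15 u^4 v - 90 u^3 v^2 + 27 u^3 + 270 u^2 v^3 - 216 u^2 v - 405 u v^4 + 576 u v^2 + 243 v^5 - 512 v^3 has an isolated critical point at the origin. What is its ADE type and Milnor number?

Type E8, Milnor number mu = 8.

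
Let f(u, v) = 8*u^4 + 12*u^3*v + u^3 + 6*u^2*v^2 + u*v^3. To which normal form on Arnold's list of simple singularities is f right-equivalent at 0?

E_{7}

The Hessian of f at 0 is [[0, 0], [0, 0]] with rank 0, so corank 2. A Groebner basis of the Jacobian ideal J(f) in C{u,v} is {3*u^2/4 + v^4 + v^3/4, u^3, u^2*v - u^2/4 - v^3/12, u^2 + u*v^2 + v^3/3}; counting standard monomials gives mu = 7. Corank 2; j^3 = u^3 is a perfect cube, so E-series; the 4-jet and mu = 7 give E_7.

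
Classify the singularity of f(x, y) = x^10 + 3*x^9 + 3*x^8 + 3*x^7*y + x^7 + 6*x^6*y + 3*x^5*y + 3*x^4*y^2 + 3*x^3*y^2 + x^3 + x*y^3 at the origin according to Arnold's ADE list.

E_7

The Hessian of f at 0 has rank 0. Corank 2; j^3 = x^3 is a perfect cube, so E-series; the 4-jet and mu = 7 give E_7.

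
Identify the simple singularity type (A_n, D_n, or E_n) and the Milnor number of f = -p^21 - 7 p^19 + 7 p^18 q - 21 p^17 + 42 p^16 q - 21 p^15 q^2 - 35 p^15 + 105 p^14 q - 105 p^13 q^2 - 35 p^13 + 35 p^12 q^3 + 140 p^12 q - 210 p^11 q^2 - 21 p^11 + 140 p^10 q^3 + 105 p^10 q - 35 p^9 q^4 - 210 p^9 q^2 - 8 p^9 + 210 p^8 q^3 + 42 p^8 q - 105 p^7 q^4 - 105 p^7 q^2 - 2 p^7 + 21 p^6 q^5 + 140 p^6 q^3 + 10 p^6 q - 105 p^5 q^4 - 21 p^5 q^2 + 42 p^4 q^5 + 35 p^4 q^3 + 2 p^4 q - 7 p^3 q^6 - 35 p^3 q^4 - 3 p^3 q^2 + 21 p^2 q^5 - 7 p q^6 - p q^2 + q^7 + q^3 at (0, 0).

Type D_8, Milnor number mu = 8.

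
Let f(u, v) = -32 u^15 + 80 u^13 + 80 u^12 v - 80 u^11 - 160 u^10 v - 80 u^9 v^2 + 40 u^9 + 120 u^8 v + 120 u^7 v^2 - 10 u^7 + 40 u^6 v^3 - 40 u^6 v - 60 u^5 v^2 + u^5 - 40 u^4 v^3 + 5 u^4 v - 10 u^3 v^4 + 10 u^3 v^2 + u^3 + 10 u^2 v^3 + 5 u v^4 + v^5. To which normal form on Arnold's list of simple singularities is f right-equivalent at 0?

E_{8}

The Hessian of f at 0 is [[0, 0], [0, 0]] with rank 0, so corank 2. A Groebner basis of the Jacobian ideal J(f) in C{u,v} is {v^5, u*v^3 + v^4/4, u^2}; counting standard monomials gives mu = 8. Corank 2; j^3 = u^3 is a perfect cube, so E-series; the 5-jet and mu = 8 give E_8.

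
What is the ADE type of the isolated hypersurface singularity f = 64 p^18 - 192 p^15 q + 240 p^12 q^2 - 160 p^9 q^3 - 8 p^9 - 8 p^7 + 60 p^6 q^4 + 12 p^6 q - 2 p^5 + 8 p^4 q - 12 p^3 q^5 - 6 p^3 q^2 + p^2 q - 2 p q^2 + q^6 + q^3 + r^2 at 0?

D7

The Hessian of f at 0 is [[0, 0, 0], [0, 0, 0], [0, 0, 2]] with rank 1, so corank 2. A Groebner basis of the Jacobian ideal J(f) in C{p,q,r} is {p*q/2 + q^4 - q^2/2, p^3 - p^2 + 2*p*q - q^3 - q^2, p^2*q - 2*p^2/3 + 4*p*q/3 - q^3 - 2*q^2/3, -p^2/3 + p*q^2 + 2*p*q/3 - q^3 - q^2/3, r}; counting standard monomials gives mu = 7. Corank 2; j^3 = q*(p - q)^2 has shape L^2 M (L != M), so D-series; mu = 7 gives D_7.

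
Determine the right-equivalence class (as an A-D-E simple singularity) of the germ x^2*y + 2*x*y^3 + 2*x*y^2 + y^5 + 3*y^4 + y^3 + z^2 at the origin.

D_{5}

The Hessian of f at 0 has rank 1. Corank 2; j^3 = y*(x + y)^2 has shape L^2 M (L != M), so D-series; mu = 5 gives D_5.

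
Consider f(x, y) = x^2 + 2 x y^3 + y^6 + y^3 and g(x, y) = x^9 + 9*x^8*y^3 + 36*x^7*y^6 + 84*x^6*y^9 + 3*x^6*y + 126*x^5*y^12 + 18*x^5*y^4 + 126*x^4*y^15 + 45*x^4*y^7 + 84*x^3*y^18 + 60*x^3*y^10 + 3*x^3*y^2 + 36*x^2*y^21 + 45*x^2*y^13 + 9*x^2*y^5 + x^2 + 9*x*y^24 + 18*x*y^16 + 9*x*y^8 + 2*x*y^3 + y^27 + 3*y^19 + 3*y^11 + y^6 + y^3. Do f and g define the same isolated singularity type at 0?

Yes.

The Hessian of f at 0 is [[2, 0], [0, 0]] with rank 1, so corank 1. A Groebner basis of the Jacobian ideal J(f) in C{x,y} is {y^2, x}; counting standard monomials gives mu = 2. Corank 1: A-series; mu = 2 gives A_2. The Hessian of g at 0 is [[2, 0], [0, 0]] with rank 1, so corank 1. A Groebner basis of the Jacobian ideal J(g) in C{x,y} is {y^2, x}; counting standard monomials gives mu = 2. Corank 1: A-series; mu = 2 gives A_2. Both have type A_2, hence right-equivalent.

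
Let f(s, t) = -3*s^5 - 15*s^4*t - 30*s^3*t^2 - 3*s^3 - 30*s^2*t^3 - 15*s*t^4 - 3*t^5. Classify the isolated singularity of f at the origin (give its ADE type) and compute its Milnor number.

The Hessian of f at 0 is [[0, 0], [0, 0]] with rank 0, so corank 2. A Groebner basis of the Jacobian ideal J(f) in C{s,t} is {t^5, s*t^3 + t^4/4, s^2}; counting standard monomials gives mu = 8. Corank 2; j^3 = -3*s^3 is a perfect cube, so E-series; the 5-jet and mu = 8 give E_8.

Type E_8, Milnor number mu = 8.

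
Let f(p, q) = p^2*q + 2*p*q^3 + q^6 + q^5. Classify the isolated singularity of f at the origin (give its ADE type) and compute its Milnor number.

The Hessian of f at 0 has rank 0. Corank 2; j^3 = p^2*q has shape L^2 M (L != M), so D-series; mu = 7 gives D_7.

Type D7, Milnor number mu = 7.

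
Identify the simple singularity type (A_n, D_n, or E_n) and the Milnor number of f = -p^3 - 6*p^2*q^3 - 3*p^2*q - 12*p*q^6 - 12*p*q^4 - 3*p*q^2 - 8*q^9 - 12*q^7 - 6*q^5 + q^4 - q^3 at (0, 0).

Type E_6, Milnor number mu = 6.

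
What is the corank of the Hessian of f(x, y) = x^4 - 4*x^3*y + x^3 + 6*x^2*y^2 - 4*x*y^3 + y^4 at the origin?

2

Hessian at 0 has rank 0.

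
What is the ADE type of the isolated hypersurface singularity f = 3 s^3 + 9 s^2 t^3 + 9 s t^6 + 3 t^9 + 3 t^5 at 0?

E8

The Hessian of f at 0 has rank 0. Corank 2; j^3 = 3*s^3 is a perfect cube, so E-series; the 5-jet and mu = 8 give E_8.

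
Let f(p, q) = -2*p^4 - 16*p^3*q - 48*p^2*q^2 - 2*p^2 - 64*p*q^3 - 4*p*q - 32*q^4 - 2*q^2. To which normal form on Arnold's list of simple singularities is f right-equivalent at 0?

A3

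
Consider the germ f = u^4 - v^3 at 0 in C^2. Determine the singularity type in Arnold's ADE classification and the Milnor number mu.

Type E_6, Milnor number mu = 6.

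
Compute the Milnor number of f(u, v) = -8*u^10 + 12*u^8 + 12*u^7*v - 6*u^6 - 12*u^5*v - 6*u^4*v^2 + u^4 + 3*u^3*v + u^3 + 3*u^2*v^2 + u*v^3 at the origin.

The Hessian of f at 0 has rank 0. Corank 2; j^3 = u^3 is a perfect cube, so E-series; the 4-jet and mu = 7 give E_7.

7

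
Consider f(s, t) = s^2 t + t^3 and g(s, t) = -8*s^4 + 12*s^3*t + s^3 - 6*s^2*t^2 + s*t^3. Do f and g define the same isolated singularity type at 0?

The Hessian of f at 0 has rank 0. Corank 2; j^3 = t*(s^2 + t^2) splits into three distinct lines over C (the quadratic factor has nonzero discriminant), so D_4. The Hessian of g at 0 has rank 0. Corank 2; j^3 = s^3 is a perfect cube, so E-series; the 4-jet and mu = 7 give E_7. f is D_4 but g is E_7, hence not right-equivalent.

No.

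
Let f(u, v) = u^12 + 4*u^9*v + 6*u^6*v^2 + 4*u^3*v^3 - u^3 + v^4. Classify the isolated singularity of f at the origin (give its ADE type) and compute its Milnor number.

Type E_{6}, Milnor number mu = 6.

The Hessian of f at 0 has rank 0. Corank 2; j^3 = -u^3 is a perfect cube, so E-series; the 4-jet and mu = 6 give E_6.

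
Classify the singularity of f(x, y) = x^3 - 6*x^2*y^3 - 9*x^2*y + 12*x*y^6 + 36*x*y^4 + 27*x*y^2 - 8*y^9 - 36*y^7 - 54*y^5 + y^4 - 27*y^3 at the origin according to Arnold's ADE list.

The Hessian of f at 0 has rank 0. Corank 2; j^3 = (x - 3*y)^3 is a perfect cube, so E-series; the 4-jet and mu = 6 give E_6.

E_6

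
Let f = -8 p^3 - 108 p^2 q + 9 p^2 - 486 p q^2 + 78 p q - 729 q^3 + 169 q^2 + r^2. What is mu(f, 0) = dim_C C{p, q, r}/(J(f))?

2

The Hessian of f at 0 is [[18, 78, 0], [78, 338, 0], [0, 0, 2]] with rank 2, so corank 1. A Groebner basis of the Jacobian ideal J(f) in C{p,q,r} is {q^2, p + 13*q/3, r}; counting standard monomials gives mu = 2. Corank 1: A-series; mu = 2 gives A_2.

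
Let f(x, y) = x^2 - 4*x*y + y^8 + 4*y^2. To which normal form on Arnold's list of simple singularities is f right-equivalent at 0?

A_{7}

The Hessian of f at 0 has rank 1. Corank 1: A-series; mu = 7 gives A_7.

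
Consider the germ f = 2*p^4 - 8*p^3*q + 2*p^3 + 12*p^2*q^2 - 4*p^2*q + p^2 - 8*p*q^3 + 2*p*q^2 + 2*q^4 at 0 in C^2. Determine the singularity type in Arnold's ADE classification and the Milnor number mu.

Type A_{3}, Milnor number mu = 3.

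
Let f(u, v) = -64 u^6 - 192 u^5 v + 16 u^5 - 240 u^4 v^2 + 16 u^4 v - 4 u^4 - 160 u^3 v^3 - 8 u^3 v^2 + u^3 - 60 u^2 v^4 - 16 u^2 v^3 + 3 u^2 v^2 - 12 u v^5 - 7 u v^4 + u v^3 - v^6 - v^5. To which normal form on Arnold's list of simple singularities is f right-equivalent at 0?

The Hessian of f at 0 is [[0, 0], [0, 0]] with rank 0, so corank 2. A Groebner basis of the Jacobian ideal J(f) in C{u,v} is {3*u^2/7 + v^4 + v^3/7, u^3, u^2*v - u^2/7 - v^3/21, u^2 + u*v^2 + v^3/3}; counting standard monomials gives mu = 7. Corank 2; j^3 = u^3 is a perfect cube, so E-series; the 4-jet and mu = 7 give E_7.

E7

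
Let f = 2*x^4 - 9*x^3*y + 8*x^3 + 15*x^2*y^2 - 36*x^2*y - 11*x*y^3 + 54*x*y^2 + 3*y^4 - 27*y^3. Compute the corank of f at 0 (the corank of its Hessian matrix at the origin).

2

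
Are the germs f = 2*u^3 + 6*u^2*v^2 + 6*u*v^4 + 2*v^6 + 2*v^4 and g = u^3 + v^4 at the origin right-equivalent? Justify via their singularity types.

Yes.

The Hessian of f at 0 has rank 0. Corank 2; j^3 = 2*u^3 is a perfect cube, so E-series; the 4-jet and mu = 6 give E_6. The Hessian of g at 0 has rank 0. Corank 2; j^3 = u^3 is a perfect cube, so E-series; the 4-jet and mu = 6 give E_6. Both have type E_6, hence right-equivalent.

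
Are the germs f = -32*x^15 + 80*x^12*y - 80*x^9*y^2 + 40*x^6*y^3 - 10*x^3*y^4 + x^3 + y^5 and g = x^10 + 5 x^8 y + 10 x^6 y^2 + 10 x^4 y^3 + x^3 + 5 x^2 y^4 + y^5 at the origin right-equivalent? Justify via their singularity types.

The Hessian of f at 0 is [[0, 0], [0, 0]] with rank 0, so corank 2. A Groebner basis of the Jacobian ideal J(f) in C{x,y} is {y^4, x^2}; counting standard monomials gives mu = 8. Corank 2; j^3 = x^3 is a perfect cube, so E-series; the 5-jet and mu = 8 give E_8. The Hessian of g at 0 is [[0, 0], [0, 0]] with rank 0, so corank 2. A Groebner basis of the Jacobian ideal J(g) in C{x,y} is {y^4, x^2}; counting standard monomials gives mu = 8. Corank 2; j^3 = x^3 is a perfect cube, so E-series; the 5-jet and mu = 8 give E_8. Both have type E_8, hence right-equivalent.

Yes.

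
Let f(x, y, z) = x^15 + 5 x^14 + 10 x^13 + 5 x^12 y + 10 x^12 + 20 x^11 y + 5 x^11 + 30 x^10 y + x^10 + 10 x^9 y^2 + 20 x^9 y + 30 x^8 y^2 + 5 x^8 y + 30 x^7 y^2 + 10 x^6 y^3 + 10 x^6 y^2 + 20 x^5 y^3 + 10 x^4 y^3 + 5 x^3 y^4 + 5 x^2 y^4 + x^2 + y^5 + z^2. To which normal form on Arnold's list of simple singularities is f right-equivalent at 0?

A_{4}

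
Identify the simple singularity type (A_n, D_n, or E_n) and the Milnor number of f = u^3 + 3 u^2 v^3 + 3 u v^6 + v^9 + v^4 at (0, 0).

Type E6, Milnor number mu = 6.

The Hessian of f at 0 has rank 0. Corank 2; j^3 = u^3 is a perfect cube, so E-series; the 4-jet and mu = 6 give E_6.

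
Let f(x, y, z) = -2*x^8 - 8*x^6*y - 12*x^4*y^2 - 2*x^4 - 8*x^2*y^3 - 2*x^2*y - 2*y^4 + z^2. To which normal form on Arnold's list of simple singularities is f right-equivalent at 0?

D_{5}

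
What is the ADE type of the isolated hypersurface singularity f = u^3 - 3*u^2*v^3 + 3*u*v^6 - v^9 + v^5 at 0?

E8

The Hessian of f at 0 has rank 0. Corank 2; j^3 = u^3 is a perfect cube, so E-series; the 5-jet and mu = 8 give E_8.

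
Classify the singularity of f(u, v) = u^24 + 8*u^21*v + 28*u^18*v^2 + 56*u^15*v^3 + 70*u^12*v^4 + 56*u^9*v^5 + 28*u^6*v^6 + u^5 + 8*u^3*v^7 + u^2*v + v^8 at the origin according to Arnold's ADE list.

The Hessian of f at 0 is [[0, 0], [0, 0]] with rank 0, so corank 2. A Groebner basis of the Jacobian ideal J(f) in C{u,v} is {u^2/8 + v^7, u^3, u*v}; counting standard monomials gives mu = 9. Corank 2; j^3 = u^2*v has shape L^2 M (L != M), so D-series; mu = 9 gives D_9.

D_9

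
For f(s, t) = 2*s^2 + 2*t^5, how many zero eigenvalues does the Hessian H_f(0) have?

1

Hessian at 0 has rank 1.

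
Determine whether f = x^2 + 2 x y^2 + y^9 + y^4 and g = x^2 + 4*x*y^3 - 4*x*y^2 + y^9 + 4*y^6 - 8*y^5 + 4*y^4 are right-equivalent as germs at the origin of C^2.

Yes.

The Hessian of f at 0 has rank 1. Corank 1: A-series; mu = 8 gives A_8. The Hessian of g at 0 has rank 1. Corank 1: A-series; mu = 8 gives A_8. Both have type A_8, hence right-equivalent.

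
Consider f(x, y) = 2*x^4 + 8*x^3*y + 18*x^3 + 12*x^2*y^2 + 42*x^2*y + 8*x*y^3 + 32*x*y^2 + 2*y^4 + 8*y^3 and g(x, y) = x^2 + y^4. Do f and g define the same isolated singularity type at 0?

The Hessian of f at 0 has rank 0. Corank 2; j^3 = 2*(x + y)*(3*x + 2*y)^2 has shape L^2 M (L != M), so D-series; mu = 5 gives D_5. The Hessian of g at 0 has rank 1. Corank 1: A-series; mu = 3 gives A_3. f is D_5 but g is A_3, hence not right-equivalent.

No.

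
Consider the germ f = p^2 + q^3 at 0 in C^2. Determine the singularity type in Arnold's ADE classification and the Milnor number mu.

Type A2, Milnor number mu = 2.

The Hessian of f at 0 is [[2, 0], [0, 0]] with rank 1, so corank 1. A Groebner basis of the Jacobian ideal J(f) in C{p,q} is {q^2, p}; counting standard monomials gives mu = 2. Corank 1: A-series; mu = 2 gives A_2.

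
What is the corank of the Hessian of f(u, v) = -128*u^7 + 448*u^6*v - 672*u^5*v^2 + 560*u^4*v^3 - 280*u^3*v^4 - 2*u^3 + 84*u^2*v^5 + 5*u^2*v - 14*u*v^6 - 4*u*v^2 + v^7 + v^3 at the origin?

2

Hessian at 0 has rank 0.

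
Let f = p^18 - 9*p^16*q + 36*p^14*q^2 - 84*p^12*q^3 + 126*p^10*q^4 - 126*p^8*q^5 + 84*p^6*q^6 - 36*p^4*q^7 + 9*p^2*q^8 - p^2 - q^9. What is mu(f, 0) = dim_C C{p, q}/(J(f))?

The Hessian of f at 0 has rank 1. Corank 1: A-series; mu = 8 gives A_8.

8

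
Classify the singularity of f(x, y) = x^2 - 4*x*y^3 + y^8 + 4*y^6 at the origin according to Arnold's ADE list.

The Hessian of f at 0 is [[2, 0], [0, 0]] with rank 1, so corank 1. A Groebner basis of the Jacobian ideal J(f) in C{x,y} is {x^3, x^2*y, -x/2 + y^3}; counting standard monomials gives mu = 7. Corank 1: A-series; mu = 7 gives A_7.

A_{7}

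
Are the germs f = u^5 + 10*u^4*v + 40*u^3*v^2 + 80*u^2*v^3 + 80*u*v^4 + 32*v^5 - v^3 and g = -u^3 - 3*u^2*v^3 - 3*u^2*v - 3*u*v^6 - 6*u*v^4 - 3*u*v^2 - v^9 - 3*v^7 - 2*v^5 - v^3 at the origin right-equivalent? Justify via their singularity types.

The Hessian of f at 0 has rank 0. Corank 2; j^3 = -v^3 is a perfect cube, so E-series; the 5-jet and mu = 8 give E_8. The Hessian of g at 0 has rank 0. Corank 2; j^3 = -(u + v)^3 is a perfect cube, so E-series; the 5-jet and mu = 8 give E_8. Both have type E_8, hence right-equivalent.

Yes.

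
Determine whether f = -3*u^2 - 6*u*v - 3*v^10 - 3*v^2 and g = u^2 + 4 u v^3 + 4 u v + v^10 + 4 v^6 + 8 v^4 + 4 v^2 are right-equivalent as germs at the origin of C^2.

Yes.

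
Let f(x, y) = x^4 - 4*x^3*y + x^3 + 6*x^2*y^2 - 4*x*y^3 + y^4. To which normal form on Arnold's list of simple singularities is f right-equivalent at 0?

The Hessian of f at 0 has rank 0. Corank 2; j^3 = x^3 is a perfect cube, so E-series; the 4-jet and mu = 6 give E_6.

E6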